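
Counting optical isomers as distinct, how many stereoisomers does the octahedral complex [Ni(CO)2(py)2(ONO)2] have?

An octahedron has six vertices in three trans pairs; every non-trans pair is cis.
Systematic placement gives 5 geometric isomers: CO trans, py trans, ONO trans; CO trans, py cis, ONO cis; CO cis, py trans, ONO cis; CO cis, py cis, ONO cis (chiral); CO cis, py cis, ONO trans.
One of these lacks any improper symmetry element and so occurs as an enantiomeric pair, giving 5 + 1 = 6 stereoisomers in total.

6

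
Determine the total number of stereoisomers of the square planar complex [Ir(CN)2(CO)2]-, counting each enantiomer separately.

A square has two trans pairs of vertices; adjacent vertices are cis.
The distinct arrangements are (2 in all): CN cis; CN trans.
Each arrangement has an internal mirror plane or centre of symmetry, so none is chiral.

2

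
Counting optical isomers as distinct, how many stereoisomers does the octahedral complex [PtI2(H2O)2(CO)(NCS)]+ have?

8

Systematic placement gives 6 geometric isomers: I cis, H2O cis (3 arrangements, 2 chiral); I trans, H2O cis; I cis, H2O trans; I trans, H2O trans.
Of these, 2 lack any improper symmetry element and so occur as enantiomeric pairs, giving 6 + 2 = 8 stereoisomers in total.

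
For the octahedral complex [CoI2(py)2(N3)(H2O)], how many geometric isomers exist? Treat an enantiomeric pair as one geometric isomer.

6

The distinct arrangements are (6 in all): I cis, py trans; I cis, py cis (3 arrangements, 2 chiral); I trans, py trans; I trans, py cis.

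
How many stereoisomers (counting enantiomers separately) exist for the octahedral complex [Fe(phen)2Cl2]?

In an octahedral complex each vertex has one trans partner and four cis neighbours.
Each phen is bidentate and must span two cis positions.
Systematic placement gives 2 geometric isomers: Cl trans; Cl cis (chiral).
One of these lacks any improper symmetry element and so occurs as an enantiomeric pair, giving 2 + 1 = 3 stereoisomers in total.

3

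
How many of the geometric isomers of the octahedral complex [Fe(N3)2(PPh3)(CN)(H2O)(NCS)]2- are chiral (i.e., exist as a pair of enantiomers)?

In an octahedral complex each vertex has one trans partner and four cis neighbours.
Exhaustive case analysis gives 9 geometric isomers.
Of these, 6 lack any improper symmetry element and so occur as enantiomeric pairs, giving 9 + 6 = 15 stereoisomers in total.

6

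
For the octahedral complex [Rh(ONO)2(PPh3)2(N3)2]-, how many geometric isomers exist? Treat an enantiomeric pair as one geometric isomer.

5

The distinct arrangements are (5 in all): ONO trans, PPh3 trans, N3 trans; ONO cis, PPh3 cis, N3 trans; ONO cis, PPh3 trans, N3 cis; ONO cis, PPh3 cis, N3 cis (chiral); ONO trans, PPh3 cis, N3 cis.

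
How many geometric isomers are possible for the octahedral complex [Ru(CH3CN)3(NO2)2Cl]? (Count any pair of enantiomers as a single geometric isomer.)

Working through the distinct placements yields 3 geometric isomers: CH3CN mer, NO2 trans; CH3CN mer, NO2 cis; CH3CN fac, NO2 cis.

3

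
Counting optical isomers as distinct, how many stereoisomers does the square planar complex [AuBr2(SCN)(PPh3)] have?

Working through the distinct placements yields 2 geometric isomers: Br cis; Br trans.
Each arrangement has an internal mirror plane or centre of symmetry, so none is chiral.

2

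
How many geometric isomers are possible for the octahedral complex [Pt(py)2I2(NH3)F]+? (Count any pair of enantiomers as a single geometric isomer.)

An octahedron has six vertices in three trans pairs; every non-trans pair is cis.
Systematic placement gives 6 geometric isomers: py trans, I cis; py cis, I cis (3 arrangements, 2 chiral); py trans, I trans; py cis, I trans.

6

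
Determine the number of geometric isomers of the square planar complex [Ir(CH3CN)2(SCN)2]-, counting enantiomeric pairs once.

2

In a square planar complex each vertex has one trans partner and two cis neighbours.
Working through the distinct placements yields 2 geometric isomers: CH3CN cis; CH3CN trans.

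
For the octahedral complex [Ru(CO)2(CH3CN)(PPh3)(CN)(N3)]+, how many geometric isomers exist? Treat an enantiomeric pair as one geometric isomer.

The six octahedral sites form three mutually perpendicular trans pairs.
Systematic enumeration (placing each ligand type in turn and discarding arrangements equivalent by rotation or reflection) gives 9 geometric isomers.

9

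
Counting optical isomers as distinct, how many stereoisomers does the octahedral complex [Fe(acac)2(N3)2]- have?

An octahedron has six vertices in three trans pairs; every non-trans pair is cis.
Each acac is bidentate and must span two cis positions.
Working through the distinct placements yields 2 geometric isomers: N3 trans; N3 cis (chiral).
One of these lacks any improper symmetry element and so occurs as an enantiomeric pair, giving 2 + 1 = 3 stereoisomers in total.

3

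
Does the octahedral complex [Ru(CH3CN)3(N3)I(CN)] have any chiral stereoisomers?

In an octahedral complex each vertex has one trans partner and four cis neighbours.
Systematic placement gives 4 geometric isomers: CH3CN mer (3 arrangements); CH3CN fac (chiral).
One of these lacks any improper symmetry element and so occurs as an enantiomeric pair, giving 4 + 1 = 5 stereoisomers in total.

yes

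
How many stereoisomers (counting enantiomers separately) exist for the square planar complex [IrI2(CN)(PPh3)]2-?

2

In a square planar complex each vertex has one trans partner and two cis neighbours.
The distinct arrangements are (2 in all): I cis; I trans.
Each arrangement has an internal mirror plane or centre of symmetry, so none is chiral.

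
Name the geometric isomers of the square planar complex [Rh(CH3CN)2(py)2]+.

A square has two trans pairs of vertices; adjacent vertices are cis.
There are 2 geometric isomers: CH3CN cis; CH3CN trans.

cis and trans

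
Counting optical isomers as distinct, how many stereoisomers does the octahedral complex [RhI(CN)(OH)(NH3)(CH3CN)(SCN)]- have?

30

Placing the ligands in turn and identifying arrangements related by rotation or reflection leaves 15 distinct geometric isomers.
Of these, 15 lack any improper symmetry element and so occur as enantiomeric pairs, giving 15 + 15 = 30 stereoisomers in total.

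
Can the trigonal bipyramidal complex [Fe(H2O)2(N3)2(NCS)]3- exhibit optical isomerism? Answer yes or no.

yes

In a trigonal bipyramid the two axial positions differ from the three equatorial ones.
Exhaustive case analysis gives 5 geometric isomers.
One of these lacks any improper symmetry element and so occurs as an enantiomeric pair, giving 5 + 1 = 6 stereoisomers in total.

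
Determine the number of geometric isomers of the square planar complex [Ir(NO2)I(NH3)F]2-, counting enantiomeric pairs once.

3

Working through the distinct placements yields 3 geometric isomers: (F/NH3 trans, I/NO2 trans); (F/NO2 trans, I/NH3 trans); (F/I trans, NH3/NO2 trans).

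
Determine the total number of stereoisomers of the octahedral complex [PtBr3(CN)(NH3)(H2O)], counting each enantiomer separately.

An octahedron has six vertices in three trans pairs; every non-trans pair is cis.
The distinct arrangements are (4 in all): Br mer (3 arrangements); Br fac (chiral).
One of these lacks any improper symmetry element and so occurs as an enantiomeric pair, giving 4 + 1 = 5 stereoisomers in total.

5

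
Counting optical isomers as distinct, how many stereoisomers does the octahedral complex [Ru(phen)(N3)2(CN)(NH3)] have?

6

In an octahedral complex each vertex has one trans partner and four cis neighbours.
Each phen is bidentate and must span two cis positions.
The distinct arrangements are (4 in all): N3 cis (3 arrangements, 2 chiral); N3 trans.
Of these, 2 lack any improper symmetry element and so occur as enantiomeric pairs, giving 4 + 2 = 6 stereoisomers in total.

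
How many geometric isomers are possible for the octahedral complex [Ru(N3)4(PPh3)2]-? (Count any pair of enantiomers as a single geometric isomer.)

An octahedron has six vertices in three trans pairs; every non-trans pair is cis.
There are 2 geometric isomers: PPh3 trans; PPh3 cis.

2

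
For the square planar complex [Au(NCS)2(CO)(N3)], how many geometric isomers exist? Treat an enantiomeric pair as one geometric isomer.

In a square planar complex each vertex has one trans partner and two cis neighbours.
Working through the distinct placements yields 2 geometric isomers: NCS cis; NCS trans.

2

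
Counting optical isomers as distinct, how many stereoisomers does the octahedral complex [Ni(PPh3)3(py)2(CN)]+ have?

The six octahedral sites form three mutually perpendicular trans pairs.
There are 3 geometric isomers: PPh3 mer, py trans; PPh3 fac, py cis; PPh3 mer, py cis.
Each arrangement has an internal mirror plane or centre of symmetry, so none is chiral.

3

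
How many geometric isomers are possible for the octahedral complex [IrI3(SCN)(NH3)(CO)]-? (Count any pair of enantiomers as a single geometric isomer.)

In an octahedral complex each vertex has one trans partner and four cis neighbours.
The distinct arrangements are (4 in all): I mer (3 arrangements); I fac (chiral).

4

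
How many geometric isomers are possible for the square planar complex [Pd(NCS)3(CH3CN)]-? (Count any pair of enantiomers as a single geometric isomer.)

1

A square has two trans pairs of vertices; adjacent vertices are cis.
Only one geometric arrangement is possible.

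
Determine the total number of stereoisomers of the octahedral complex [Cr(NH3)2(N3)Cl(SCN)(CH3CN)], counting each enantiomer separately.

In an octahedral complex each vertex has one trans partner and four cis neighbours.
Systematic enumeration (placing each ligand type in turn and discarding arrangements equivalent by rotation or reflection) gives 9 geometric isomers.
Of these, 6 lack any improper symmetry element and so occur as enantiomeric pairs, giving 9 + 6 = 15 stereoisomers in total.

15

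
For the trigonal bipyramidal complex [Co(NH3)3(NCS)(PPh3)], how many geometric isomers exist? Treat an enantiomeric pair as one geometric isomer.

A trigonal bipyramid has two axial and three equatorial sites, which are chemically inequivalent.
Systematic placement gives 4 geometric isomers: NCS axial, PPh3 equatorial; NCS axial, PPh3 axial; NCS equatorial, PPh3 equatorial; NCS equatorial, PPh3 axial.

4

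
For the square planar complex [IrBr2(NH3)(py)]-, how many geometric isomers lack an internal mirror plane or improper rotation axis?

Systematic placement gives 2 geometric isomers: Br cis; Br trans.
Each arrangement has an internal mirror plane or centre of symmetry, so none is chiral.

0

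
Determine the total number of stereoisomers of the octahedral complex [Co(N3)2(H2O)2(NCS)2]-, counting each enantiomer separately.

6

The distinct arrangements are (5 in all): N3 trans, H2O trans, NCS trans; N3 cis, H2O trans, NCS cis; N3 cis, H2O cis, NCS trans; N3 cis, H2O cis, NCS cis (chiral); N3 trans, H2O cis, NCS cis.
One of these lacks any improper symmetry element and so occurs as an enantiomeric pair, giving 5 + 1 = 6 stereoisomers in total.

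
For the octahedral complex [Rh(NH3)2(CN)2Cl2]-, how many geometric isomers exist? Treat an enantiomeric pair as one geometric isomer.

5

Systematic placement gives 5 geometric isomers: NH3 trans, CN trans, Cl trans; NH3 cis, CN trans, Cl cis; NH3 trans, CN cis, Cl cis; NH3 cis, CN cis, Cl cis (chiral); NH3 cis, CN cis, Cl trans.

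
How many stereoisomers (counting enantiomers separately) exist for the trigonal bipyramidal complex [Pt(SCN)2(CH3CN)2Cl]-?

6

A trigonal bipyramid has two axial and three equatorial sites, which are chemically inequivalent.
Placing the ligands in turn and identifying arrangements related by rotation or reflection leaves 5 distinct geometric isomers.
One of these lacks any improper symmetry element and so occurs as an enantiomeric pair, giving 5 + 1 = 6 stereoisomers in total.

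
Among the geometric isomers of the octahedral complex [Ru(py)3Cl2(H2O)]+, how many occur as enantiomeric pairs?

0

The six octahedral sites form three mutually perpendicular trans pairs.
The distinct arrangements are (3 in all): py mer, Cl trans; py mer, Cl cis; py fac, Cl cis.
Each arrangement has an internal mirror plane or centre of symmetry, so none is chiral.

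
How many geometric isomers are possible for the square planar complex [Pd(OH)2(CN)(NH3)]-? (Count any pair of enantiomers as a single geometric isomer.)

2

In a square planar complex each vertex has one trans partner and two cis neighbours.
There are 2 geometric isomers: OH cis; OH trans.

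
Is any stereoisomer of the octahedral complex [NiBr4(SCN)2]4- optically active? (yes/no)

no

In an octahedral complex each vertex has one trans partner and four cis neighbours.
There are 2 geometric isomers: SCN trans; SCN cis.
Each arrangement has an internal mirror plane or centre of symmetry, so none is chiral.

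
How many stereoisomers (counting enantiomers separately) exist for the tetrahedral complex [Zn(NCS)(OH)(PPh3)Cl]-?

Only one geometric arrangement is possible; it has no improper symmetry element, so it exists as a pair of enantiomers (2 stereoisomers).

2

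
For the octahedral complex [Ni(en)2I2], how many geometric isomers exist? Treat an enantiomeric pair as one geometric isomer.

The six octahedral sites form three mutually perpendicular trans pairs.
Each en is bidentate and must span two cis positions.
The distinct arrangements are (2 in all): I trans; I cis (chiral).

2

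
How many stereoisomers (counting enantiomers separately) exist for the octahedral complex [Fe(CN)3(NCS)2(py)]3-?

An octahedron has six vertices in three trans pairs; every non-trans pair is cis.
The distinct arrangements are (3 in all): CN mer, NCS cis; CN mer, NCS trans; CN fac, NCS cis.
Each arrangement has an internal mirror plane or centre of symmetry, so none is chiral.

3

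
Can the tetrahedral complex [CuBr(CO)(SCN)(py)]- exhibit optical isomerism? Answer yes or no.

yes

Only one geometric arrangement is possible; it has no improper symmetry element, so it exists as a pair of enantiomers (2 stereoisomers).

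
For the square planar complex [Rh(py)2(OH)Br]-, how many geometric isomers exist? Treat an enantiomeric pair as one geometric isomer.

In a square planar complex each vertex has one trans partner and two cis neighbours.
Working through the distinct placements yields 2 geometric isomers: py cis; py trans.

2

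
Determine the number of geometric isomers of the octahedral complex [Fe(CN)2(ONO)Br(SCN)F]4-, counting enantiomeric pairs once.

9

In an octahedral complex each vertex has one trans partner and four cis neighbours.
Exhaustive case analysis gives 9 geometric isomers.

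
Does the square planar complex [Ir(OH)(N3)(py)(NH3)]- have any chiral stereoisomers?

no

A square has two trans pairs of vertices; adjacent vertices are cis.
Working through the distinct placements yields 3 geometric isomers: (N3/OH trans, NH3/py trans); (N3/py trans, NH3/OH trans); (N3/NH3 trans, OH/py trans).
Each arrangement has an internal mirror plane or centre of symmetry, so none is chiral.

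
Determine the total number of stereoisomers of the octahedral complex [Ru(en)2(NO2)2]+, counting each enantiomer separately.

An octahedron has six vertices in three trans pairs; every non-trans pair is cis.
Each en is bidentate and must span two cis positions.
Working through the distinct placements yields 2 geometric isomers: NO2 trans; NO2 cis (chiral).
One of these lacks any improper symmetry element and so occurs as an enantiomeric pair, giving 2 + 1 = 3 stereoisomers in total.

3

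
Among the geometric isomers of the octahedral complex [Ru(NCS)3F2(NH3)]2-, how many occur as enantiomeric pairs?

The six octahedral sites form three mutually perpendicular trans pairs.
Working through the distinct placements yields 3 geometric isomers: NCS mer, F trans; NCS fac, F cis; NCS mer, F cis.
Each arrangement has an internal mirror plane or centre of symmetry, so none is chiral.

0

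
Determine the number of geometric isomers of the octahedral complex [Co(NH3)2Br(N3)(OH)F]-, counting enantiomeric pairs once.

9

Systematic enumeration (placing each ligand type in turn and discarding arrangements equivalent by rotation or reflection) gives 9 geometric isomers.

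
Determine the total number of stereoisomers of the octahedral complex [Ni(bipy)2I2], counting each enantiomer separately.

In an octahedral complex each vertex has one trans partner and four cis neighbours.
Each bipy is bidentate and must span two cis positions.
Systematic placement gives 2 geometric isomers: I trans; I cis (chiral).
One of these lacks any improper symmetry element and so occurs as an enantiomeric pair, giving 2 + 1 = 3 stereoisomers in total.

3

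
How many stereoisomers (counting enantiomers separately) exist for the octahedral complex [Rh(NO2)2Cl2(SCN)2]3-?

An octahedron has six vertices in three trans pairs; every non-trans pair is cis.
Systematic placement gives 5 geometric isomers: NO2 trans, Cl trans, SCN trans; NO2 cis, Cl trans, SCN cis; NO2 cis, Cl cis, SCN trans; NO2 cis, Cl cis, SCN cis (chiral); NO2 trans, Cl cis, SCN cis.
One of these lacks any improper symmetry element and so occurs as an enantiomeric pair, giving 5 + 1 = 6 stereoisomers in total.

6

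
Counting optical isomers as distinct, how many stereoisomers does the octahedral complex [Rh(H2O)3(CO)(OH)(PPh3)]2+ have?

The six octahedral sites form three mutually perpendicular trans pairs.
The distinct arrangements are (4 in all): H2O mer (3 arrangements); H2O fac (chiral).
One of these lacks any improper symmetry element and so occurs as an enantiomeric pair, giving 4 + 1 = 5 stereoisomers in total.

5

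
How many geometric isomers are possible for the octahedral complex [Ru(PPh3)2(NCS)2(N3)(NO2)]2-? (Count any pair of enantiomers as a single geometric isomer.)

6

In an octahedral complex each vertex has one trans partner and four cis neighbours.
The distinct arrangements are (6 in all): PPh3 trans, NCS cis; PPh3 cis, NCS cis (3 arrangements, 2 chiral); PPh3 trans, NCS trans; PPh3 cis, NCS trans.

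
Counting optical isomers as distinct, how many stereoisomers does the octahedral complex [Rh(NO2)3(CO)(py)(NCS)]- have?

5

The six octahedral sites form three mutually perpendicular trans pairs.
There are 4 geometric isomers: NO2 mer (3 arrangements); NO2 fac (chiral).
One of these lacks any improper symmetry element and so occurs as an enantiomeric pair, giving 4 + 1 = 5 stereoisomers in total.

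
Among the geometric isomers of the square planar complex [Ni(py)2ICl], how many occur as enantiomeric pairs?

0

A square has two trans pairs of vertices; adjacent vertices are cis.
There are 2 geometric isomers: py cis; py trans.
Each arrangement has an internal mirror plane or centre of symmetry, so none is chiral.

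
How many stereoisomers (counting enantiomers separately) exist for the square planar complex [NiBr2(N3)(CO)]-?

A square has two trans pairs of vertices; adjacent vertices are cis.
The distinct arrangements are (2 in all): Br cis; Br trans.
Each arrangement has an internal mirror plane or centre of symmetry, so none is chiral.

2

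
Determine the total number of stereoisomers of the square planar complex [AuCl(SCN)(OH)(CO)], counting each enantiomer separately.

There are 3 geometric isomers: (CO/OH trans, Cl/SCN trans); (CO/SCN trans, Cl/OH trans); (CO/Cl trans, OH/SCN trans).
Each arrangement has an internal mirror plane or centre of symmetry, so none is chiral.

3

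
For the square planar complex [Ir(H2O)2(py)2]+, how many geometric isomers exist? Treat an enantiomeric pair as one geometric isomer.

2

In a square planar complex each vertex has one trans partner and two cis neighbours.
Working through the distinct placements yields 2 geometric isomers: H2O cis; H2O trans.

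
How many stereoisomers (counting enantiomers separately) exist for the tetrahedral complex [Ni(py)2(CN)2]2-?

In a tetrahedral complex all four positions are equivalent and every pair of ligands is adjacent — there is no cis/trans distinction.
Only one geometric arrangement is possible.

1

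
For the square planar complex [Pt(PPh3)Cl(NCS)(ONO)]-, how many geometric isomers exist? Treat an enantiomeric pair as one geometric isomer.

3

A square has two trans pairs of vertices; adjacent vertices are cis.
Systematic placement gives 3 geometric isomers: (Cl/ONO trans, NCS/PPh3 trans); (Cl/PPh3 trans, NCS/ONO trans); (Cl/NCS trans, ONO/PPh3 trans).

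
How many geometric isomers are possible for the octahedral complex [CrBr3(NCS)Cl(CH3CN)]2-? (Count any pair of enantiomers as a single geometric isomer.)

The six octahedral sites form three mutually perpendicular trans pairs.
Systematic placement gives 4 geometric isomers: Br mer (3 arrangements); Br fac (chiral).

4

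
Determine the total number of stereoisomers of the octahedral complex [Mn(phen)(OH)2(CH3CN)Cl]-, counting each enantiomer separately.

6

Each phen is bidentate and must span two cis positions.
Working through the distinct placements yields 4 geometric isomers: OH cis (3 arrangements, 2 chiral); OH trans.
Of these, 2 lack any improper symmetry element and so occur as enantiomeric pairs, giving 4 + 2 = 6 stereoisomers in total.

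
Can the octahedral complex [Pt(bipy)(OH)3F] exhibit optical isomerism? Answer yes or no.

no

Each bipy is bidentate and must span two cis positions.
There are 2 geometric isomers: OH fac; OH mer.
Each arrangement has an internal mirror plane or centre of symmetry, so none is chiral.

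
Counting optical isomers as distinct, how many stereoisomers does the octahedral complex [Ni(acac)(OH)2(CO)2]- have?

The six octahedral sites form three mutually perpendicular trans pairs.
Each acac is bidentate and must span two cis positions.
The distinct arrangements are (3 in all): OH cis, CO trans; OH cis, CO cis (chiral); OH trans, CO cis.
One of these lacks any improper symmetry element and so occurs as an enantiomeric pair, giving 3 + 1 = 4 stereoisomers in total.

4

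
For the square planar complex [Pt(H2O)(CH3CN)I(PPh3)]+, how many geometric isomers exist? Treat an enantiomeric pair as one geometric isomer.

A square has two trans pairs of vertices; adjacent vertices are cis.
Systematic placement gives 3 geometric isomers: (CH3CN/I trans, H2O/PPh3 trans); (CH3CN/PPh3 trans, H2O/I trans); (CH3CN/H2O trans, I/PPh3 trans).

3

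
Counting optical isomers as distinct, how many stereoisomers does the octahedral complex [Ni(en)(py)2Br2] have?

4

The six octahedral sites form three mutually perpendicular trans pairs.
Each en is bidentate and must span two cis positions.
Working through the distinct placements yields 3 geometric isomers: py cis, Br trans; py trans, Br cis; py cis, Br cis (chiral).
One of these lacks any improper symmetry element and so occurs as an enantiomeric pair, giving 3 + 1 = 4 stereoisomers in total.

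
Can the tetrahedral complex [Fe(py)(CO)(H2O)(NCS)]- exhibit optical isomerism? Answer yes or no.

In a tetrahedral complex all four positions are equivalent and every pair of ligands is adjacent — there is no cis/trans distinction.
Only one geometric arrangement is possible; it has no improper symmetry element, so it exists as a pair of enantiomers (2 stereoisomers).

yes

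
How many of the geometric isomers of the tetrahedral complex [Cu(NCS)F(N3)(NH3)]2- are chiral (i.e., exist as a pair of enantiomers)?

1

Only one geometric arrangement is possible; it has no improper symmetry element, so it exists as a pair of enantiomers (2 stereoisomers).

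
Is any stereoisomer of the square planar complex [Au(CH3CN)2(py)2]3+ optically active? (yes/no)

no

In a square planar complex each vertex has one trans partner and two cis neighbours.
There are 2 geometric isomers: CH3CN cis; CH3CN trans.
Each arrangement has an internal mirror plane or centre of symmetry, so none is chiral.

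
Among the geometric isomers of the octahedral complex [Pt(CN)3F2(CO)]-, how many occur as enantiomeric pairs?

Working through the distinct placements yields 3 geometric isomers: CN mer, F trans; CN mer, F cis; CN fac, F cis.
Each arrangement has an internal mirror plane or centre of symmetry, so none is chiral.

0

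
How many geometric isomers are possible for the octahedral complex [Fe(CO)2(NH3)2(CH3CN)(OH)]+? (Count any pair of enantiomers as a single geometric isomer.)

6

The distinct arrangements are (6 in all): CO cis, NH3 cis (3 arrangements, 2 chiral); CO cis, NH3 trans; CO trans, NH3 cis; CO trans, NH3 trans.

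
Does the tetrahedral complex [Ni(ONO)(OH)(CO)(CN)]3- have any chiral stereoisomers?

yes

In a tetrahedral complex all four positions are equivalent and every pair of ligands is adjacent — there is no cis/trans distinction.
Only one geometric arrangement is possible; it has no improper symmetry element, so it exists as a pair of enantiomers (2 stereoisomers).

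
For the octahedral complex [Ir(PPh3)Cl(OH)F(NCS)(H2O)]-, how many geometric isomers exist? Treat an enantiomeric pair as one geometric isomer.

Placing the ligands in turn and identifying arrangements related by rotation or reflection leaves 15 distinct geometric isomers.

15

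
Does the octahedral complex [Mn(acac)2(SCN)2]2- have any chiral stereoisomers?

Each acac is bidentate and must span two cis positions.
Working through the distinct placements yields 2 geometric isomers: SCN trans; SCN cis (chiral).
One of these lacks any improper symmetry element and so occurs as an enantiomeric pair, giving 2 + 1 = 3 stereoisomers in total.

yes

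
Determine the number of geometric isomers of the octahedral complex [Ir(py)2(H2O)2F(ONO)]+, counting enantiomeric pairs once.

6

Systematic placement gives 6 geometric isomers: py trans, H2O cis; py cis, H2O cis (3 arrangements, 2 chiral); py trans, H2O trans; py cis, H2O trans.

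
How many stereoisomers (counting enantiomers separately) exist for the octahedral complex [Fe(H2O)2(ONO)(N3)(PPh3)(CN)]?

The six octahedral sites form three mutually perpendicular trans pairs.
Placing the ligands in turn and identifying arrangements related by rotation or reflection leaves 9 distinct geometric isomers.
Of these, 6 lack any improper symmetry element and so occur as enantiomeric pairs, giving 9 + 6 = 15 stereoisomers in total.

15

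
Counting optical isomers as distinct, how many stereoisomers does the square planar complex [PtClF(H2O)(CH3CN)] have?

The distinct arrangements are (3 in all): (CH3CN/F trans, Cl/H2O trans); (CH3CN/H2O trans, Cl/F trans); (CH3CN/Cl trans, F/H2O trans).
Each arrangement has an internal mirror plane or centre of symmetry, so none is chiral.

3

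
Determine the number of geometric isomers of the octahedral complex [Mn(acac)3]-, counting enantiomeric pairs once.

The six octahedral sites form three mutually perpendicular trans pairs.
Each acac is bidentate and must span two cis positions.
Only one geometric arrangement is possible; it has no improper symmetry element, so it exists as a pair of enantiomers (2 stereoisomers).

1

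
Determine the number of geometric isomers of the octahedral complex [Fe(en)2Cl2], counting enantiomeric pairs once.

2

The six octahedral sites form three mutually perpendicular trans pairs.
Each en is bidentate and must span two cis positions.
Systematic placement gives 2 geometric isomers: Cl trans; Cl cis (chiral).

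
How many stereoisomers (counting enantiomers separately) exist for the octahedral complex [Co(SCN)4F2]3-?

2

There are 2 geometric isomers: F trans; F cis.
Each arrangement has an internal mirror plane or centre of symmetry, so none is chiral.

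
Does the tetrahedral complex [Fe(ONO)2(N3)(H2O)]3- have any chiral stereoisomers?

All four vertices of a tetrahedron are equivalent and mutually adjacent, so cis/trans isomerism cannot arise.
Only one geometric arrangement is possible.

no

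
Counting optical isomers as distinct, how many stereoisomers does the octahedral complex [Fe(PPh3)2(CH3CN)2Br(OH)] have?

An octahedron has six vertices in three trans pairs; every non-trans pair is cis.
Working through the distinct placements yields 6 geometric isomers: PPh3 trans, CH3CN cis; PPh3 cis, CH3CN cis (3 arrangements, 2 chiral); PPh3 trans, CH3CN trans; PPh3 cis, CH3CN trans.
Of these, 2 lack any improper symmetry element and so occur as enantiomeric pairs, giving 6 + 2 = 8 stereoisomers in total.

8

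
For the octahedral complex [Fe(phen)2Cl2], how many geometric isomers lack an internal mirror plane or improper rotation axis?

1

An octahedron has six vertices in three trans pairs; every non-trans pair is cis.
Each phen is bidentate and must span two cis positions.
The distinct arrangements are (2 in all): Cl trans; Cl cis (chiral).
One of these lacks any improper symmetry element and so occurs as an enantiomeric pair, giving 2 + 1 = 3 stereoisomers in total.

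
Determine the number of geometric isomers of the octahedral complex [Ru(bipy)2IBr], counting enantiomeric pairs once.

2

An octahedron has six vertices in three trans pairs; every non-trans pair is cis.
Each bipy is bidentate and must span two cis positions.
The distinct arrangements are (2 in all): I and Br mutually trans; I and Br mutually cis (chiral).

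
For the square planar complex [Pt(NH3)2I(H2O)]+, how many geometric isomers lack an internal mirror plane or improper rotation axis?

A square has two trans pairs of vertices; adjacent vertices are cis.
The distinct arrangements are (2 in all): NH3 cis; NH3 trans.
Each arrangement has an internal mirror plane or centre of symmetry, so none is chiral.

0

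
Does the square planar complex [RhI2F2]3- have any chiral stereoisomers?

no

In a square planar complex each vertex has one trans partner and two cis neighbours.
There are 2 geometric isomers: I cis; I trans.
Each arrangement has an internal mirror plane or centre of symmetry, so none is chiral.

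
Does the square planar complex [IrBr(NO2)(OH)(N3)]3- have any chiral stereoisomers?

A square has two trans pairs of vertices; adjacent vertices are cis.
The distinct arrangements are (3 in all): (Br/NO2 trans, N3/OH trans); (Br/OH trans, N3/NO2 trans); (Br/N3 trans, NO2/OH trans).
Each arrangement has an internal mirror plane or centre of symmetry, so none is chiral.

no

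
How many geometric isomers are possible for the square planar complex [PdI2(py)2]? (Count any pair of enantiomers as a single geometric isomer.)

2

In a square planar complex each vertex has one trans partner and two cis neighbours.
The distinct arrangements are (2 in all): I cis; I trans.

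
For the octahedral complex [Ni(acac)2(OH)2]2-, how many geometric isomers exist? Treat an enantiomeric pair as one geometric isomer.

In an octahedral complex each vertex has one trans partner and four cis neighbours.
Each acac is bidentate and must span two cis positions.
There are 2 geometric isomers: OH trans; OH cis (chiral).

2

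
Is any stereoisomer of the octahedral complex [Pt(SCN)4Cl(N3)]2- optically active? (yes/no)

no

Systematic placement gives 2 geometric isomers: Cl and N3 mutually trans; Cl and N3 mutually cis.
Each arrangement has an internal mirror plane or centre of symmetry, so none is chiral.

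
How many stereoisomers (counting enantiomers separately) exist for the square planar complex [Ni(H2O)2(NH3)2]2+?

2

In a square planar complex each vertex has one trans partner and two cis neighbours.
Working through the distinct placements yields 2 geometric isomers: H2O cis; H2O trans.
Each arrangement has an internal mirror plane or centre of symmetry, so none is chiral.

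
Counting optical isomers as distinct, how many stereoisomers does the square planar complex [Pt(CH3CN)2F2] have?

In a square planar complex each vertex has one trans partner and two cis neighbours.
Working through the distinct placements yields 2 geometric isomers: CH3CN cis; CH3CN trans.
Each arrangement has an internal mirror plane or centre of symmetry, so none is chiral.

2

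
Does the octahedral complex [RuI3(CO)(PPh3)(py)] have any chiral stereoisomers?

yes

The six octahedral sites form three mutually perpendicular trans pairs.
Systematic placement gives 4 geometric isomers: I mer (3 arrangements); I fac (chiral).
One of these lacks any improper symmetry element and so occurs as an enantiomeric pair, giving 4 + 1 = 5 stereoisomers in total.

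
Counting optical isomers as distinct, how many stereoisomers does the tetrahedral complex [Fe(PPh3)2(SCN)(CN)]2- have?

1

All four vertices of a tetrahedron are equivalent and mutually adjacent, so cis/trans isomerism cannot arise.
Only one geometric arrangement is possible.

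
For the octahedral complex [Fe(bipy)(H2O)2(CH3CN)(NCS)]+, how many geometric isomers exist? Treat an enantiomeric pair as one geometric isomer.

Each bipy is bidentate and must span two cis positions.
There are 4 geometric isomers: H2O cis (3 arrangements, 2 chiral); H2O trans.

4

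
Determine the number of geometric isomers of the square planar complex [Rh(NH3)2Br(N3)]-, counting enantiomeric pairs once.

In a square planar complex each vertex has one trans partner and two cis neighbours.
The distinct arrangements are (2 in all): NH3 cis; NH3 trans.

2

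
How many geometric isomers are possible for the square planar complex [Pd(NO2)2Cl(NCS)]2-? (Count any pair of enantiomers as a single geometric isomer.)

2

A square has two trans pairs of vertices; adjacent vertices are cis.
Working through the distinct placements yields 2 geometric isomers: NO2 cis; NO2 trans.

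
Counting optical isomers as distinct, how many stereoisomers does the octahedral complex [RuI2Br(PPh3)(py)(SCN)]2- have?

15

The six octahedral sites form three mutually perpendicular trans pairs.
Exhaustive case analysis gives 9 geometric isomers.
Of these, 6 lack any improper symmetry element and so occur as enantiomeric pairs, giving 9 + 6 = 15 stereoisomers in total.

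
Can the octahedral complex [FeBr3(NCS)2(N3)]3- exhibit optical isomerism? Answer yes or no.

no

In an octahedral complex each vertex has one trans partner and four cis neighbours.
Working through the distinct placements yields 3 geometric isomers: Br mer, NCS trans; Br mer, NCS cis; Br fac, NCS cis.
Each arrangement has an internal mirror plane or centre of symmetry, so none is chiral.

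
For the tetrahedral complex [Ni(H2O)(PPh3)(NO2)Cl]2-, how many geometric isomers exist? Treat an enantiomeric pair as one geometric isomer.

1

All four vertices of a tetrahedron are equivalent and mutually adjacent, so cis/trans isomerism cannot arise.
Only one geometric arrangement is possible; it has no improper symmetry element, so it exists as a pair of enantiomers (2 stereoisomers).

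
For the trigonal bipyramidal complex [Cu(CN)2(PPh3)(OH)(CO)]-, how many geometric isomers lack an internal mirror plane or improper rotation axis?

3

In a trigonal bipyramid the two axial positions differ from the three equatorial ones.
Placing the ligands in turn and identifying arrangements related by rotation or reflection leaves 7 distinct geometric isomers.
Of these, 3 lack any improper symmetry element and so occur as enantiomeric pairs, giving 7 + 3 = 10 stereoisomers in total.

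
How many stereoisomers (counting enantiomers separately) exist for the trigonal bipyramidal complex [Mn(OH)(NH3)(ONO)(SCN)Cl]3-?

A trigonal bipyramid has two axial and three equatorial sites, which are chemically inequivalent.
Exhaustive case analysis gives 10 geometric isomers.
Of these, 10 lack any improper symmetry element and so occur as enantiomeric pairs, giving 10 + 10 = 20 stereoisomers in total.

20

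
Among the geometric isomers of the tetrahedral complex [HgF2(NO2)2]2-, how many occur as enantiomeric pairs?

0

Only one geometric arrangement is possible.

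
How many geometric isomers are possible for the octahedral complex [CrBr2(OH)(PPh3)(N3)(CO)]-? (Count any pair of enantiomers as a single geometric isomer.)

The six octahedral sites form three mutually perpendicular trans pairs.
Exhaustive case analysis gives 9 geometric isomers.

9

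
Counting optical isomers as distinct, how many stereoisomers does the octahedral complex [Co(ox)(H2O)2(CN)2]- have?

4

The six octahedral sites form three mutually perpendicular trans pairs.
Each ox is bidentate and must span two cis positions.
The distinct arrangements are (3 in all): H2O cis, CN trans; H2O cis, CN cis (chiral); H2O trans, CN cis.
One of these lacks any improper symmetry element and so occurs as an enantiomeric pair, giving 3 + 1 = 4 stereoisomers in total.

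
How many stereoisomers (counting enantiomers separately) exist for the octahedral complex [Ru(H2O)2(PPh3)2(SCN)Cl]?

An octahedron has six vertices in three trans pairs; every non-trans pair is cis.
Systematic placement gives 6 geometric isomers: H2O cis, PPh3 cis (3 arrangements, 2 chiral); H2O cis, PPh3 trans; H2O trans, PPh3 cis; H2O trans, PPh3 trans.
Of these, 2 lack any improper symmetry element and so occur as enantiomeric pairs, giving 6 + 2 = 8 stereoisomers in total.

8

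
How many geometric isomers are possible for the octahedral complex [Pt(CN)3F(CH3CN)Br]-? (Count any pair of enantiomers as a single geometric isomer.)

4

The six octahedral sites form three mutually perpendicular trans pairs.
Systematic placement gives 4 geometric isomers: CN mer (3 arrangements); CN fac (chiral).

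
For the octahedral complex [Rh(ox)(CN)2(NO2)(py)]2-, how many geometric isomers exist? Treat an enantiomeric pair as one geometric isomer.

4

The six octahedral sites form three mutually perpendicular trans pairs.
Each ox is bidentate and must span two cis positions.
Working through the distinct placements yields 4 geometric isomers: CN trans; CN cis (3 arrangements, 2 chiral).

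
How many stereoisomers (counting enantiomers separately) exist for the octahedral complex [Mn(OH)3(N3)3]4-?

2

The distinct arrangements are (2 in all): OH mer; OH fac.
Each arrangement has an internal mirror plane or centre of symmetry, so none is chiral.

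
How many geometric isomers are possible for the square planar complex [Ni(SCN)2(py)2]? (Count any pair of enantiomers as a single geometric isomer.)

2

A square has two trans pairs of vertices; adjacent vertices are cis.
The distinct arrangements are (2 in all): SCN cis; SCN trans.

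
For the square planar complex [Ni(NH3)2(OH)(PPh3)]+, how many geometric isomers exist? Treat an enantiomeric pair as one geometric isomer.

In a square planar complex each vertex has one trans partner and two cis neighbours.
Working through the distinct placements yields 2 geometric isomers: NH3 cis; NH3 trans.

2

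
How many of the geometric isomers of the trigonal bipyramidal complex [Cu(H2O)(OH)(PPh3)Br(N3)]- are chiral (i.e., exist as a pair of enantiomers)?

In a trigonal bipyramid the two axial positions differ from the three equatorial ones.
Exhaustive case analysis gives 10 geometric isomers.
Of these, 10 lack any improper symmetry element and so occur as enantiomeric pairs, giving 10 + 10 = 20 stereoisomers in total.

10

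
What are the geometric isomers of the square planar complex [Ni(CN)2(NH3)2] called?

cis and trans

A square has two trans pairs of vertices; adjacent vertices are cis.
The distinct arrangements are (2 in all): CN cis; CN trans.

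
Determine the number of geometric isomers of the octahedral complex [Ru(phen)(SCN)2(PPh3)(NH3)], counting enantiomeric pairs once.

4

Each phen is bidentate and must span two cis positions.
Working through the distinct placements yields 4 geometric isomers: SCN cis (3 arrangements, 2 chiral); SCN trans.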